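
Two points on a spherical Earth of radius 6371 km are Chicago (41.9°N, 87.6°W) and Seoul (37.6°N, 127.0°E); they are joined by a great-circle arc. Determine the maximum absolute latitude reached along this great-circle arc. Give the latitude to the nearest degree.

The great circle lies in the plane with unit normal n̂ = (p₁ × p₂)/|p₁ × p₂|.
Here n̂_z ≈ -0.336; the vertex latitude is φ_max = arccos|n̂_z| ≈ 70.4°.
Check via Clairaut: cos φ_max = |cos φ₁| · sin C = cos(41.9°)·sin(26.8°) ≈ 0.336, again giving ≈ 70.4°.

≈ 70°N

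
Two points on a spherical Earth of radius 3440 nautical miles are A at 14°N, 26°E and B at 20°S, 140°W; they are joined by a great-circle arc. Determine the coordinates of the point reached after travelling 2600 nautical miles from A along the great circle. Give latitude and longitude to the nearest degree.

≈ 7°S, 12°W

The haversine formula gives a central angle δ ≈ 2.886 rad (165.3°) between the endpoints. The total great-circle distance is δ·R ≈ 2.886 × 3440 ≈ 9927 nmi, so the target fraction is f = 2600/9927 ≈ 0.262.
Interpolate at f ≈ 0.262 with slerp weights a = sin((1−f)δ)/sin δ ≈ 3.349, b = sin(fδ)/sin δ ≈ 2.710.
p = a·p₁ + b·p₂ ≈ (0.970, -0.212, -0.117); φ = arcsin(p_z) ≈ -6.69°, λ = atan2(p_y, p_x) ≈ -12.34°.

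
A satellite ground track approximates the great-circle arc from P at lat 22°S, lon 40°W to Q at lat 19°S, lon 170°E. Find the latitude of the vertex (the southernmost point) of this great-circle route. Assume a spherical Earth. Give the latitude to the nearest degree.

≈ 55°S

The great circle lies in the plane with unit normal n̂ = (p₁ × p₂)/|p₁ × p₂|.
Here n̂_z ≈ -0.569; the vertex latitude is φ_max = arccos|n̂_z| ≈ 55.3°.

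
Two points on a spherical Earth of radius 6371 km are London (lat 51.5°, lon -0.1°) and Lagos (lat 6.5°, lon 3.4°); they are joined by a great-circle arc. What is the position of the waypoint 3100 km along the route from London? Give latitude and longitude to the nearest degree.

Write both endpoints as unit vectors p₁, p₂ with components (cos φ cos λ, cos φ sin λ, sin φ).
The central angle between the endpoints is δ = arccos(p₁·p₂) ≈ 0.787 rad (45.1°). The total great-circle distance is δ·R ≈ 0.787 × 6371 ≈ 5014 km, so the target fraction is f = 3100/5014 ≈ 0.618.
Interpolate at f ≈ 0.618 with slerp weights a = sin((1−f)δ)/sin δ ≈ 0.418, b = sin(fδ)/sin δ ≈ 0.660.
p = a·p₁ + b·p₂ ≈ (0.915, 0.038, 0.402); φ = arcsin(p_z) ≈ 23.69°, λ = atan2(p_y, p_x) ≈ 2.41°.

≈ lat 24°, lon 2°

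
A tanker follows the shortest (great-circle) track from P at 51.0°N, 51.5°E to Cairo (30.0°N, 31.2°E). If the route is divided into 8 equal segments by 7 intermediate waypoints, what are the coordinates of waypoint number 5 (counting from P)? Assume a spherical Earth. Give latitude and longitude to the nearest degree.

Convert each endpoint to a unit vector on the sphere (x = cos φ cos λ, y = cos φ sin λ, z = sin φ).
The central angle between the endpoints is δ = arccos(p₁·p₂) ≈ 0.452 rad (25.9°).
Interpolate at f = 5/8 with slerp weights a = sin((1−f)δ)/sin δ ≈ 0.386, b = sin(fδ)/sin δ ≈ 0.638.
p = a·p₁ + b·p₂ ≈ (0.624, 0.477, 0.619); φ = arcsin(p_z) ≈ 38.26°, λ = atan2(p_y, p_x) ≈ 37.36°.

≈ 38°N, 37°E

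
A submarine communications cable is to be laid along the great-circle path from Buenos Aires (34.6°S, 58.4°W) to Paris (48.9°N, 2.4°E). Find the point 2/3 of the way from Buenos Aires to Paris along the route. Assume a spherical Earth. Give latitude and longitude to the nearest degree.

≈ 23°N, 23°W

Write both endpoints as unit vectors p₁, p₂ with components (cos φ cos λ, cos φ sin λ, sin φ).
The central angle between the endpoints is δ = arccos(p₁·p₂) ≈ 1.735 rad (99.4°).
Interpolate at f = 2/3 with slerp weights a = sin((1−f)δ)/sin δ ≈ 0.554, b = sin(fδ)/sin δ ≈ 0.928.
p = a·p₁ + b·p₂ ≈ (0.849, -0.363, 0.385); φ = arcsin(p_z) ≈ 22.62°, λ = atan2(p_y, p_x) ≈ -23.16°.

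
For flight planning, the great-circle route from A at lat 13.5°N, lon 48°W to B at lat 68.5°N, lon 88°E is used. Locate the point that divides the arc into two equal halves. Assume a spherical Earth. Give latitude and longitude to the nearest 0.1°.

Convert each endpoint to a unit vector on the sphere (x = cos φ cos λ, y = cos φ sin λ, z = sin φ).
The central angle between the endpoints is δ = arccos(p₁·p₂) ≈ 1.610 rad (92.2°).
Interpolate at f = 1/2 with slerp weights a = sin((1−f)δ)/sin δ ≈ 0.721, b = sin(fδ)/sin δ ≈ 0.721.
p = a·p₁ + b·p₂ ≈ (0.479, -0.257, 0.840); φ = arcsin(p_z) ≈ 57.10°, λ = atan2(p_y, p_x) ≈ -28.24°.

≈ lat 57.1°N, lon 28.2°W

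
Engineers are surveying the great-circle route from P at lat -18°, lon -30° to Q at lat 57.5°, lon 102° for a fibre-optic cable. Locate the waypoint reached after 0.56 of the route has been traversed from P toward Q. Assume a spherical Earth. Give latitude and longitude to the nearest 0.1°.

The haversine formula gives a central angle δ ≈ 2.217 rad (127.1°) between the endpoints.
Interpolate at f = 0.56 with slerp weights a = sin((1−f)δ)/sin δ ≈ 1.038, b = sin(fδ)/sin δ ≈ 1.186.
p = a·p₁ + b·p₂ ≈ (0.722, 0.130, 0.679); φ = arcsin(p_z) ≈ 42.80°, λ = atan2(p_y, p_x) ≈ 10.19°.

≈ lat 42.8°, lon 10.2°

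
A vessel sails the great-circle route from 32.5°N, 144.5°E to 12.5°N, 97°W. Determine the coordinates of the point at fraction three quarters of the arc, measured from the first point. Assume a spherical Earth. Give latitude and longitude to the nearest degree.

Convert each endpoint to a unit vector on the sphere (x = cos φ cos λ, y = cos φ sin λ, z = sin φ).
The central angle between the endpoints is δ = arccos(p₁·p₂) ≈ 1.851 rad (106.1°).
Interpolate at f = 3/4 with slerp weights a = sin((1−f)δ)/sin δ ≈ 0.465, b = sin(fδ)/sin δ ≈ 1.023.
p = a·p₁ + b·p₂ ≈ (-0.441, -0.764, 0.471); φ = arcsin(p_z) ≈ 28.10°, λ = atan2(p_y, p_x) ≈ -119.98°.

≈ 28°N, 120°W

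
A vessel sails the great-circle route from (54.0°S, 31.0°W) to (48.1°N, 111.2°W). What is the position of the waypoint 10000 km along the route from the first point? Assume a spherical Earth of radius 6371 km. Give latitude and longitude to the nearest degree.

≈ (22°N, 88°W)

Write both endpoints as unit vectors p₁, p₂ with components (cos φ cos λ, cos φ sin λ, sin φ).
The central angle between the endpoints is δ = arccos(p₁·p₂) ≈ 2.136 rad (122.4°). The total great-circle distance is δ·R ≈ 2.136 × 6371 ≈ 13607 km, so the target fraction is f = 10000/13607 ≈ 0.735.
Interpolate at f ≈ 0.735 with slerp weights a = sin((1−f)δ)/sin δ ≈ 0.635, b = sin(fδ)/sin δ ≈ 1.184.
p = a·p₁ + b·p₂ ≈ (0.034, -0.929, 0.367); φ = arcsin(p_z) ≈ 21.56°, λ = atan2(p_y, p_x) ≈ -87.90°.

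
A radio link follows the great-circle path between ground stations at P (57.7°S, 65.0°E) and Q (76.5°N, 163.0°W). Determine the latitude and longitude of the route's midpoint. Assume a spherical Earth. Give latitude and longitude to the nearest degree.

≈ (17°N, 90°E)

Convert each endpoint to a unit vector on the sphere (x = cos φ cos λ, y = cos φ sin λ, z = sin φ).
The central angle between the endpoints is δ = arccos(p₁·p₂) ≈ 2.703 rad (154.9°).
Interpolate at f = 1/2 with slerp weights a = sin((1−f)δ)/sin δ ≈ 2.299, b = sin(fδ)/sin δ ≈ 2.299.
p = a·p₁ + b·p₂ ≈ (0.006, 0.956, 0.292); φ = arcsin(p_z) ≈ 16.99°, λ = atan2(p_y, p_x) ≈ 89.64°.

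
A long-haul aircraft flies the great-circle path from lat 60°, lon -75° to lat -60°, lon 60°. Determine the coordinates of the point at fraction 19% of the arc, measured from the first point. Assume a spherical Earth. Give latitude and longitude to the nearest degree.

From cos δ = sin φ₁ sin φ₂ + cos φ₁ cos φ₂ cos Δλ, the central angle is δ ≈ 2.757 rad (157.9°).
Interpolate at f = 0.19 with slerp weights a = sin((1−f)δ)/sin δ ≈ 2.100, b = sin(fδ)/sin δ ≈ 1.331.
p = a·p₁ + b·p₂ ≈ (0.605, -0.438, 0.666); φ = arcsin(p_z) ≈ 41.72°, λ = atan2(p_y, p_x) ≈ -35.90°.

≈ lat 42°, lon -36°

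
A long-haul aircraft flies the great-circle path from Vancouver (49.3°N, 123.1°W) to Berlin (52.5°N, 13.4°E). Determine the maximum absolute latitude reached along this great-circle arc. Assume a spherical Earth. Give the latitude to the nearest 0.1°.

≈ 73.3°N

The great circle lies in the plane with unit normal n̂ = (p₁ × p₂)/|p₁ × p₂|.
Here n̂_z ≈ +0.288; the vertex latitude is φ_max = arccos|n̂_z| ≈ 73.3°.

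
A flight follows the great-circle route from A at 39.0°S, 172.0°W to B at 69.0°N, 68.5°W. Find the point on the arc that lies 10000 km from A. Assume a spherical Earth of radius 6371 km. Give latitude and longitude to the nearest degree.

Convert each endpoint to a unit vector on the sphere (x = cos φ cos λ, y = cos φ sin λ, z = sin φ).
The central angle between the endpoints is δ = arccos(p₁·p₂) ≈ 2.282 rad (130.7°). The total great-circle distance is δ·R ≈ 2.282 × 6371 ≈ 14537 km, so the target fraction is f = 10000/14537 ≈ 0.688.
Interpolate at f ≈ 0.688 with slerp weights a = sin((1−f)δ)/sin δ ≈ 0.862, b = sin(fδ)/sin δ ≈ 1.320.
p = a·p₁ + b·p₂ ≈ (-0.490, -0.533, 0.689); φ = arcsin(p_z) ≈ 43.58°, λ = atan2(p_y, p_x) ≈ -132.59°.

≈ 44°N, 133°W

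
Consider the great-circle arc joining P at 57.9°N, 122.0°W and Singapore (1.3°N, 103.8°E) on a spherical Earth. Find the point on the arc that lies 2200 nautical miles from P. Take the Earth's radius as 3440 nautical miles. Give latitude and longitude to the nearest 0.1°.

Write both endpoints as unit vectors p₁, p₂ with components (cos φ cos λ, cos φ sin λ, sin φ).
The central angle between the endpoints is δ = arccos(p₁·p₂) ≈ 1.930 rad (110.6°). The total great-circle distance is δ·R ≈ 1.930 × 3440 ≈ 6638 nmi, so the target fraction is f = 2200/6638 ≈ 0.331.
Interpolate at f ≈ 0.331 with slerp weights a = sin((1−f)δ)/sin δ ≈ 1.026, b = sin(fδ)/sin δ ≈ 0.637.
p = a·p₁ + b·p₂ ≈ (-0.441, 0.156, 0.884); φ = arcsin(p_z) ≈ 62.10°, λ = atan2(p_y, p_x) ≈ 160.47°.

≈ 62.1°N, 160.5°E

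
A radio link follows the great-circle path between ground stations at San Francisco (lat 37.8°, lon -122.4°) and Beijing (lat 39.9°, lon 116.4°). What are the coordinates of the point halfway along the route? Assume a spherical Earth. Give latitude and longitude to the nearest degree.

≈ lat 59°, lon 179°

Write both endpoints as unit vectors p₁, p₂ with components (cos φ cos λ, cos φ sin λ, sin φ).
The central angle between the endpoints is δ = arccos(p₁·p₂) ≈ 1.492 rad (85.5°).
Interpolate at f = 1/2 with slerp weights a = sin((1−f)δ)/sin δ ≈ 0.681, b = sin(fδ)/sin δ ≈ 0.681.
p = a·p₁ + b·p₂ ≈ (-0.520, 0.014, 0.854); φ = arcsin(p_z) ≈ 58.63°, λ = atan2(p_y, p_x) ≈ 178.50°.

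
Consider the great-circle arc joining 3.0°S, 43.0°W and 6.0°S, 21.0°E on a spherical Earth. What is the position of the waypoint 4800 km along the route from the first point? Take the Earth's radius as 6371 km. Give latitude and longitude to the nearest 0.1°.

Convert each endpoint to a unit vector on the sphere (x = cos φ cos λ, y = cos φ sin λ, z = sin φ).
The central angle between the endpoints is δ = arccos(p₁·p₂) ≈ 1.114 rad (63.8°). The total great-circle distance is δ·R ≈ 1.114 × 6371 ≈ 7099 km, so the target fraction is f = 4800/7099 ≈ 0.676.
Interpolate at f ≈ 0.676 with slerp weights a = sin((1−f)δ)/sin δ ≈ 0.393, b = sin(fδ)/sin δ ≈ 0.762.
p = a·p₁ + b·p₂ ≈ (0.995, 0.004, -0.100); φ = arcsin(p_z) ≈ -5.75°, λ = atan2(p_y, p_x) ≈ 0.22°.

≈ 5.8°S, 0.2°E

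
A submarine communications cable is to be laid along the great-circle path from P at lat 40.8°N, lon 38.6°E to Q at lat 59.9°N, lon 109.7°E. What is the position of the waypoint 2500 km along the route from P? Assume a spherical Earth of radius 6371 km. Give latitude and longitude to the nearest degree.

Write both endpoints as unit vectors p₁, p₂ with components (cos φ cos λ, cos φ sin λ, sin φ).
The central angle between the endpoints is δ = arccos(p₁·p₂) ≈ 0.812 rad (46.5°). The total great-circle distance is δ·R ≈ 0.812 × 6371 ≈ 5171 km, so the target fraction is f = 2500/5171 ≈ 0.483.
Interpolate at f ≈ 0.483 with slerp weights a = sin((1−f)δ)/sin δ ≈ 0.561, b = sin(fδ)/sin δ ≈ 0.527.
p = a·p₁ + b·p₂ ≈ (0.243, 0.514, 0.823); φ = arcsin(p_z) ≈ 55.36°, λ = atan2(p_y, p_x) ≈ 64.70°.

≈ lat 55°N, lon 65°E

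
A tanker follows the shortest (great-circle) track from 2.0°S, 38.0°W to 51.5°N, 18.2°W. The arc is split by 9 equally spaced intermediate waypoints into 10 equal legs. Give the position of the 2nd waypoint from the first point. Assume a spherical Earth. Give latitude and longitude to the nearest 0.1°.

≈ 8.8°N, 35.1°W

Write both endpoints as unit vectors p₁, p₂ with components (cos φ cos λ, cos φ sin λ, sin φ).
The central angle between the endpoints is δ = arccos(p₁·p₂) ≈ 0.979 rad (56.1°).
Interpolate at f = 2/10 with slerp weights a = sin((1−f)δ)/sin δ ≈ 0.850, b = sin(fδ)/sin δ ≈ 0.234.
p = a·p₁ + b·p₂ ≈ (0.808, -0.569, 0.154); φ = arcsin(p_z) ≈ 8.85°, λ = atan2(p_y, p_x) ≈ -35.13°.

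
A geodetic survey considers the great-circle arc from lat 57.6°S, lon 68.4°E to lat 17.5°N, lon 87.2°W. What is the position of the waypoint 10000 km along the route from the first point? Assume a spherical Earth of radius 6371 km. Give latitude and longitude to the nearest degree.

Convert each endpoint to a unit vector on the sphere (x = cos φ cos λ, y = cos φ sin λ, z = sin φ).
The central angle between the endpoints is δ = arccos(p₁·p₂) ≈ 2.374 rad (136.0°). The total great-circle distance is δ·R ≈ 2.374 × 6371 ≈ 15122 km, so the target fraction is f = 10000/15122 ≈ 0.661.
Interpolate at f ≈ 0.661 with slerp weights a = sin((1−f)δ)/sin δ ≈ 1.037, b = sin(fδ)/sin δ ≈ 1.439.
p = a·p₁ + b·p₂ ≈ (0.272, -0.855, -0.442); φ = arcsin(p_z) ≈ -26.25°, λ = atan2(p_y, p_x) ≈ -72.38°.

≈ lat 26°S, lon 72°W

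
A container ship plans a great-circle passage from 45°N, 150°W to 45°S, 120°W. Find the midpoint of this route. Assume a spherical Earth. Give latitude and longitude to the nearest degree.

Convert each endpoint to a unit vector on the sphere (x = cos φ cos λ, y = cos φ sin λ, z = sin φ).
The central angle between the endpoints is δ = arccos(p₁·p₂) ≈ 1.638 rad (93.8°).
Interpolate at f = 1/2 with slerp weights a = sin((1−f)δ)/sin δ ≈ 0.732, b = sin(fδ)/sin δ ≈ 0.732.
p = a·p₁ + b·p₂ ≈ (-0.707, -0.707, 0.000); φ = arcsin(p_z) ≈ 0.00°, λ = atan2(p_y, p_x) ≈ -135.00°.

≈ 0°N, 135°W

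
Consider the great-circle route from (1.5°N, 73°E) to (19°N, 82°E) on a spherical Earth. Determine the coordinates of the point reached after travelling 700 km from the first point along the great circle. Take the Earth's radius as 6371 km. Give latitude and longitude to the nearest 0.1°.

≈ (7.1°N, 75.8°E)

Convert each endpoint to a unit vector on the sphere (x = cos φ cos λ, y = cos φ sin λ, z = sin φ).
The central angle between the endpoints is δ = arccos(p₁·p₂) ≈ 0.342 rad (19.6°). The total great-circle distance is δ·R ≈ 0.342 × 6371 ≈ 2179 km, so the target fraction is f = 700/2179 ≈ 0.321.
Interpolate at f ≈ 0.321 with slerp weights a = sin((1−f)δ)/sin δ ≈ 0.686, b = sin(fδ)/sin δ ≈ 0.327.
p = a·p₁ + b·p₂ ≈ (0.244, 0.962, 0.124); φ = arcsin(p_z) ≈ 7.15°, λ = atan2(p_y, p_x) ≈ 75.79°.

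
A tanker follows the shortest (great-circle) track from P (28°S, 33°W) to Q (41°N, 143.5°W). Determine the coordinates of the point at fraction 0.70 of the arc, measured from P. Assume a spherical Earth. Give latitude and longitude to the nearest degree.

Convert each endpoint to a unit vector on the sphere (x = cos φ cos λ, y = cos φ sin λ, z = sin φ).
The central angle between the endpoints is δ = arccos(p₁·p₂) ≈ 2.143 rad (122.8°).
Interpolate at f = 0.70 with slerp weights a = sin((1−f)δ)/sin δ ≈ 0.713, b = sin(fδ)/sin δ ≈ 1.186.
p = a·p₁ + b·p₂ ≈ (-0.192, -0.875, 0.444); φ = arcsin(p_z) ≈ 26.33°, λ = atan2(p_y, p_x) ≈ -102.36°.

≈ (26°N, 102°W)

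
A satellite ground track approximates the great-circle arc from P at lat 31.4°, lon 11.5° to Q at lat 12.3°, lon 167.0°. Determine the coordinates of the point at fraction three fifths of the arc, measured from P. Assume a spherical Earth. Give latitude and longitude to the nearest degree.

≈ lat 54°, lon 128°

The haversine formula gives a central angle δ ≈ 2.276 rad (130.4°) between the endpoints.
Interpolate at f = 3/5 with slerp weights a = sin((1−f)δ)/sin δ ≈ 1.037, b = sin(fδ)/sin δ ≈ 1.285.
p = a·p₁ + b·p₂ ≈ (-0.356, 0.459, 0.814); φ = arcsin(p_z) ≈ 54.48°, λ = atan2(p_y, p_x) ≈ 127.84°.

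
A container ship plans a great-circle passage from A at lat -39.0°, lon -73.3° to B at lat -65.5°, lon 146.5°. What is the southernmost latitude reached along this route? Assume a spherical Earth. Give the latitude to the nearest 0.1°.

≈ -77.4°

The great circle lies in the plane with unit normal n̂ = (p₁ × p₂)/|p₁ × p₂|.
Here n̂_z ≈ -0.218; the vertex latitude is φ_max = arccos|n̂_z| ≈ 77.4°.
Check via Clairaut: cos φ_max = |cos φ₁| · sin C = cos(39.0°)·sin(163.7°) ≈ 0.218, again giving ≈ 77.4°.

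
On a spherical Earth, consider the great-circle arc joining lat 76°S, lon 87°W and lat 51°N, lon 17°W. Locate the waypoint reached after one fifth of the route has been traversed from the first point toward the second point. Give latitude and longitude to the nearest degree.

≈ lat 54°S, lon 48°W

The haversine formula gives a central angle δ ≈ 2.349 rad (134.6°) between the endpoints.
Interpolate at f = 1/5 with slerp weights a = sin((1−f)δ)/sin δ ≈ 1.338, b = sin(fδ)/sin δ ≈ 0.636.
p = a·p₁ + b·p₂ ≈ (0.399, -0.440, -0.804); φ = arcsin(p_z) ≈ -53.53°, λ = atan2(p_y, p_x) ≈ -47.77°.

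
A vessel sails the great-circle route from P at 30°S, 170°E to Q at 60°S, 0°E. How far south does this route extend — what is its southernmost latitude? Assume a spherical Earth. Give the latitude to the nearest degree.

The great circle lies in the plane with unit normal n̂ = (p₁ × p₂)/|p₁ × p₂|.
Here n̂_z ≈ -0.075; the vertex latitude is φ_max = arccos|n̂_z| ≈ 85.7°.
Check via Clairaut: cos φ_max = |cos φ₁| · sin C = cos(30.0°)·sin(175.0°) ≈ 0.075, again giving ≈ 85.7°.

≈ 86°S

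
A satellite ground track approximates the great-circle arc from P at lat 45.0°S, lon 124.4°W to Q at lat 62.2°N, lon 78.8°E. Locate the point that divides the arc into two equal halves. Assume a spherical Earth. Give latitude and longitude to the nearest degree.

≈ lat 28°N, lon 158°W

The haversine formula gives a central angle δ ≈ 2.761 rad (158.2°) between the endpoints.
Interpolate at f = 1/2 with slerp weights a = sin((1−f)δ)/sin δ ≈ 2.646, b = sin(fδ)/sin δ ≈ 2.646.
p = a·p₁ + b·p₂ ≈ (-0.818, -0.333, 0.470); φ = arcsin(p_z) ≈ 28.01°, λ = atan2(p_y, p_x) ≈ -157.82°.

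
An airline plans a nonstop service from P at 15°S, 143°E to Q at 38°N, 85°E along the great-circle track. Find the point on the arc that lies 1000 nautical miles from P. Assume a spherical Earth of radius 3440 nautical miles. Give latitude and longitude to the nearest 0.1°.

≈ 2.7°S, 131.6°E

Convert each endpoint to a unit vector on the sphere (x = cos φ cos λ, y = cos φ sin λ, z = sin φ).
The central angle between the endpoints is δ = arccos(p₁·p₂) ≈ 1.324 rad (75.9°). The total great-circle distance is δ·R ≈ 1.324 × 3440 ≈ 4556 nmi, so the target fraction is f = 1000/4556 ≈ 0.220.
Interpolate at f ≈ 0.220 with slerp weights a = sin((1−f)δ)/sin δ ≈ 0.886, b = sin(fδ)/sin δ ≈ 0.296.
p = a·p₁ + b·p₂ ≈ (-0.663, 0.747, -0.047); φ = arcsin(p_z) ≈ -2.71°, λ = atan2(p_y, p_x) ≈ 131.60°.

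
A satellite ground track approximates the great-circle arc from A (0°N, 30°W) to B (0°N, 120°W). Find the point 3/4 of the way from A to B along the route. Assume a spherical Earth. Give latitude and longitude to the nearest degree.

≈ (0°N, 97°W)

The haversine formula gives a central angle δ ≈ 1.571 rad (90.0°) between the endpoints.
Interpolate at f = 3/4 with slerp weights a = sin((1−f)δ)/sin δ ≈ 0.383, b = sin(fδ)/sin δ ≈ 0.924.
p = a·p₁ + b·p₂ ≈ (-0.131, -0.991, 0.000); φ = arcsin(p_z) ≈ 0.00°, λ = atan2(p_y, p_x) ≈ -97.50°.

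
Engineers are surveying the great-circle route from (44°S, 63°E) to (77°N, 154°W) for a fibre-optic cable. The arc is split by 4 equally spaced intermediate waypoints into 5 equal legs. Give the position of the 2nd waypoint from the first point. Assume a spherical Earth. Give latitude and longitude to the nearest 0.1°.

Write both endpoints as unit vectors p₁, p₂ with components (cos φ cos λ, cos φ sin λ, sin φ).
The central angle between the endpoints is δ = arccos(p₁·p₂) ≈ 2.508 rad (143.7°).
Interpolate at f = 2/5 with slerp weights a = sin((1−f)δ)/sin δ ≈ 1.686, b = sin(fδ)/sin δ ≈ 1.425.
p = a·p₁ + b·p₂ ≈ (0.263, 0.940, 0.217); φ = arcsin(p_z) ≈ 12.54°, λ = atan2(p_y, p_x) ≈ 74.40°.

≈ (12.5°N, 74.4°E)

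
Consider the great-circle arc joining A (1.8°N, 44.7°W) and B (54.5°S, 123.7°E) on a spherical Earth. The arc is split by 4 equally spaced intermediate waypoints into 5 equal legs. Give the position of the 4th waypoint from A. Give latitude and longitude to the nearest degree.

From cos δ = sin φ₁ sin φ₂ + cos φ₁ cos φ₂ cos Δλ, the central angle is δ ≈ 2.207 rad (126.5°).
Interpolate at f = 4/5 with slerp weights a = sin((1−f)δ)/sin δ ≈ 0.531, b = sin(fδ)/sin δ ≈ 1.220.
p = a·p₁ + b·p₂ ≈ (-0.016, 0.216, -0.976); φ = arcsin(p_z) ≈ -77.50°, λ = atan2(p_y, p_x) ≈ 94.15°.

≈ (78°S, 94°E)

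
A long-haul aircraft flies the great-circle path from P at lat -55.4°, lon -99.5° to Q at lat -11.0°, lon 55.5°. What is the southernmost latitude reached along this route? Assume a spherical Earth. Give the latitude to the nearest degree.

≈ -75°

The great circle lies in the plane with unit normal n̂ = (p₁ × p₂)/|p₁ × p₂|.
Here n̂_z ≈ +0.251; the vertex latitude is φ_max = arccos|n̂_z| ≈ 75.4°.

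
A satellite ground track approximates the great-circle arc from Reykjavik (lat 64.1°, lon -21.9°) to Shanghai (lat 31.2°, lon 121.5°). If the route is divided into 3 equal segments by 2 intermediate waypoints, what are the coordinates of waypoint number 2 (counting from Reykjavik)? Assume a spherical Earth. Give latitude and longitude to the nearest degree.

From cos δ = sin φ₁ sin φ₂ + cos φ₁ cos φ₂ cos Δλ, the central angle is δ ≈ 1.404 rad (80.4°).
Interpolate at f = 2/3 with slerp weights a = sin((1−f)δ)/sin δ ≈ 0.457, b = sin(fδ)/sin δ ≈ 0.817.
p = a·p₁ + b·p₂ ≈ (-0.180, 0.521, 0.834); φ = arcsin(p_z) ≈ 56.56°, λ = atan2(p_y, p_x) ≈ 109.01°.

≈ lat 57°, lon 109°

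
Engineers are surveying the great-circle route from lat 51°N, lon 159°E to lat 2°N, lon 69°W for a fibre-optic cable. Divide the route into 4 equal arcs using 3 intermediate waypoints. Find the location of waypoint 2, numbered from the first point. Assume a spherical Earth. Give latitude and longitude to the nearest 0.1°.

Convert each endpoint to a unit vector on the sphere (x = cos φ cos λ, y = cos φ sin λ, z = sin φ).
The central angle between the endpoints is δ = arccos(p₁·p₂) ≈ 1.975 rad (113.2°).
Interpolate at f = 2/4 with slerp weights a = sin((1−f)δ)/sin δ ≈ 0.908, b = sin(fδ)/sin δ ≈ 0.908.
p = a·p₁ + b·p₂ ≈ (-0.208, -0.642, 0.737); φ = arcsin(p_z) ≈ 47.51°, λ = atan2(p_y, p_x) ≈ -107.96°.

≈ lat 47.5°N, lon 108.0°W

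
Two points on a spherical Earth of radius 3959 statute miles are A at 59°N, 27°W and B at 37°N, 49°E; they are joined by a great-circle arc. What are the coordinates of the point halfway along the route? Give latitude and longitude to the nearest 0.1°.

≈ 54.3°N, 20.6°E

Convert each endpoint to a unit vector on the sphere (x = cos φ cos λ, y = cos φ sin λ, z = sin φ).
The central angle between the endpoints is δ = arccos(p₁·p₂) ≈ 0.908 rad (52.0°).
Interpolate at f = 1/2 with slerp weights a = sin((1−f)δ)/sin δ ≈ 0.556, b = sin(fδ)/sin δ ≈ 0.556.
p = a·p₁ + b·p₂ ≈ (0.547, 0.205, 0.812); φ = arcsin(p_z) ≈ 54.26°, λ = atan2(p_y, p_x) ≈ 20.57°.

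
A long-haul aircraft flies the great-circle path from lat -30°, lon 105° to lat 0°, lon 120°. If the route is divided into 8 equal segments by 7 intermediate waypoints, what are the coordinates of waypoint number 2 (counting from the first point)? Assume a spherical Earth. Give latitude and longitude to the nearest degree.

≈ lat -23°, lon 109°

Write both endpoints as unit vectors p₁, p₂ with components (cos φ cos λ, cos φ sin λ, sin φ).
The central angle between the endpoints is δ = arccos(p₁·p₂) ≈ 0.580 rad (33.2°).
Interpolate at f = 2/8 with slerp weights a = sin((1−f)δ)/sin δ ≈ 0.769, b = sin(fδ)/sin δ ≈ 0.264.
p = a·p₁ + b·p₂ ≈ (-0.304, 0.872, -0.384); φ = arcsin(p_z) ≈ -22.61°, λ = atan2(p_y, p_x) ≈ 109.24°.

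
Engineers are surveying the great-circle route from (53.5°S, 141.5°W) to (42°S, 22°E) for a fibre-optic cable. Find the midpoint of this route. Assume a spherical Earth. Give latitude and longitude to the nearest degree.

Write both endpoints as unit vectors p₁, p₂ with components (cos φ cos λ, cos φ sin λ, sin φ).
The central angle between the endpoints is δ = arccos(p₁·p₂) ≈ 1.456 rad (83.5°).
Interpolate at f = 1/2 with slerp weights a = sin((1−f)δ)/sin δ ≈ 0.670, b = sin(fδ)/sin δ ≈ 0.670.
p = a·p₁ + b·p₂ ≈ (0.150, -0.062, -0.987); φ = arcsin(p_z) ≈ -80.68°, λ = atan2(p_y, p_x) ≈ -22.35°.

≈ (81°S, 22°W)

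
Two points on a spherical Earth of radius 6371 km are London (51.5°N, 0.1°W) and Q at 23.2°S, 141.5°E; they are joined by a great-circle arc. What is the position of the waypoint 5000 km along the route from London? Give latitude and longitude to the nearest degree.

≈ 50°N, 74°E

Write both endpoints as unit vectors p₁, p₂ with components (cos φ cos λ, cos φ sin λ, sin φ).
The central angle between the endpoints is δ = arccos(p₁·p₂) ≈ 2.429 rad (139.2°). The total great-circle distance is δ·R ≈ 2.429 × 6371 ≈ 15476 km, so the target fraction is f = 5000/15476 ≈ 0.323.
Interpolate at f ≈ 0.323 with slerp weights a = sin((1−f)δ)/sin δ ≈ 1.526, b = sin(fδ)/sin δ ≈ 1.081.
p = a·p₁ + b·p₂ ≈ (0.172, 0.617, 0.768); φ = arcsin(p_z) ≈ 50.18°, λ = atan2(p_y, p_x) ≈ 74.41°.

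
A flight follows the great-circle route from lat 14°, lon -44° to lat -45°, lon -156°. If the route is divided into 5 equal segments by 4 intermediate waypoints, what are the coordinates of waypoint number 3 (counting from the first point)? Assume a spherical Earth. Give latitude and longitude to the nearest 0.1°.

≈ lat -32.6°, lon -97.6°

Write both endpoints as unit vectors p₁, p₂ with components (cos φ cos λ, cos φ sin λ, sin φ).
The central angle between the endpoints is δ = arccos(p₁·p₂) ≈ 2.013 rad (115.3°).
Interpolate at f = 3/5 with slerp weights a = sin((1−f)δ)/sin δ ≈ 0.798, b = sin(fδ)/sin δ ≈ 1.034.
p = a·p₁ + b·p₂ ≈ (-0.111, -0.835, -0.538); φ = arcsin(p_z) ≈ -32.58°, λ = atan2(p_y, p_x) ≈ -97.60°.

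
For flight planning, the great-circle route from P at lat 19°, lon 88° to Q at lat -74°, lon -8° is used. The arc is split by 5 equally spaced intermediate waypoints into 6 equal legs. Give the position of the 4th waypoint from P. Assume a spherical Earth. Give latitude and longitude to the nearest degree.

From cos δ = sin φ₁ sin φ₂ + cos φ₁ cos φ₂ cos Δλ, the central angle is δ ≈ 1.918 rad (109.9°).
Interpolate at f = 4/6 with slerp weights a = sin((1−f)δ)/sin δ ≈ 0.634, b = sin(fδ)/sin δ ≈ 1.018.
p = a·p₁ + b·p₂ ≈ (0.299, 0.560, -0.772); φ = arcsin(p_z) ≈ -50.56°, λ = atan2(p_y, p_x) ≈ 61.93°.

≈ lat -51°, lon 62°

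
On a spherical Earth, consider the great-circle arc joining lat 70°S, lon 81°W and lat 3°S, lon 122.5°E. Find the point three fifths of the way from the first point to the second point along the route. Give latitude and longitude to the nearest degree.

Convert each endpoint to a unit vector on the sphere (x = cos φ cos λ, y = cos φ sin λ, z = sin φ).
The central angle between the endpoints is δ = arccos(p₁·p₂) ≈ 1.838 rad (105.3°).
Interpolate at f = 3/5 with slerp weights a = sin((1−f)δ)/sin δ ≈ 0.695, b = sin(fδ)/sin δ ≈ 0.925.
p = a·p₁ + b·p₂ ≈ (-0.459, 0.544, -0.702); φ = arcsin(p_z) ≈ -44.58°, λ = atan2(p_y, p_x) ≈ 130.15°.

≈ lat 45°S, lon 130°E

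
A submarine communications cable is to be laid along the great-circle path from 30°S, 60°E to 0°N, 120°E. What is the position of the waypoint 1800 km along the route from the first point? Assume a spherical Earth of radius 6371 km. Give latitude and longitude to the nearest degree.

≈ 24°S, 77°E

Convert each endpoint to a unit vector on the sphere (x = cos φ cos λ, y = cos φ sin λ, z = sin φ).
The central angle between the endpoints is δ = arccos(p₁·p₂) ≈ 1.123 rad (64.3°). The total great-circle distance is δ·R ≈ 1.123 × 6371 ≈ 7154 km, so the target fraction is f = 1800/7154 ≈ 0.252.
Interpolate at f ≈ 0.252 with slerp weights a = sin((1−f)δ)/sin δ ≈ 0.826, b = sin(fδ)/sin δ ≈ 0.309.
p = a·p₁ + b·p₂ ≈ (0.203, 0.888, -0.413); φ = arcsin(p_z) ≈ -24.41°, λ = atan2(p_y, p_x) ≈ 77.11°.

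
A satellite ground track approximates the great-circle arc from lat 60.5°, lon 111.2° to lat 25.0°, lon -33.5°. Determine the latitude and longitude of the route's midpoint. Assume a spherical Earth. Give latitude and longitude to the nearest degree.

Convert each endpoint to a unit vector on the sphere (x = cos φ cos λ, y = cos φ sin λ, z = sin φ).
The central angle between the endpoints is δ = arccos(p₁·p₂) ≈ 1.567 rad (89.8°).
Interpolate at f = 1/2 with slerp weights a = sin((1−f)δ)/sin δ ≈ 0.706, b = sin(fδ)/sin δ ≈ 0.706.
p = a·p₁ + b·p₂ ≈ (0.408, -0.029, 0.913); φ = arcsin(p_z) ≈ 65.87°, λ = atan2(p_y, p_x) ≈ -4.07°.

≈ lat 66°, lon -4°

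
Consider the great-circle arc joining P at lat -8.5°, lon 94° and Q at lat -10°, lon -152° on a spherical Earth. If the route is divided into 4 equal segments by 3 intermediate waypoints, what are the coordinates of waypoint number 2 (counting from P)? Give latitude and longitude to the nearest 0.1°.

≈ lat -16.6°, lon 150.8°

Convert each endpoint to a unit vector on the sphere (x = cos φ cos λ, y = cos φ sin λ, z = sin φ).
The central angle between the endpoints is δ = arccos(p₁·p₂) ≈ 1.950 rad (111.7°).
Interpolate at f = 2/4 with slerp weights a = sin((1−f)δ)/sin δ ≈ 0.891, b = sin(fδ)/sin δ ≈ 0.891.
p = a·p₁ + b·p₂ ≈ (-0.836, 0.467, -0.286); φ = arcsin(p_z) ≈ -16.65°, λ = atan2(p_y, p_x) ≈ 150.81°.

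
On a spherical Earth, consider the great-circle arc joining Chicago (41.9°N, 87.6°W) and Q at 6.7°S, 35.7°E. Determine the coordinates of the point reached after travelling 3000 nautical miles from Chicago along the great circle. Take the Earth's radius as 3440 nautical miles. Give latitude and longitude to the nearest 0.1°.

Write both endpoints as unit vectors p₁, p₂ with components (cos φ cos λ, cos φ sin λ, sin φ).
The central angle between the endpoints is δ = arccos(p₁·p₂) ≈ 2.076 rad (118.9°). The total great-circle distance is δ·R ≈ 2.076 × 3440 ≈ 7141 nmi, so the target fraction is f = 3000/7141 ≈ 0.420.
Interpolate at f ≈ 0.420 with slerp weights a = sin((1−f)δ)/sin δ ≈ 1.066, b = sin(fδ)/sin δ ≈ 0.875.
p = a·p₁ + b·p₂ ≈ (0.739, -0.286, 0.610); φ = arcsin(p_z) ≈ 37.60°, λ = atan2(p_y, p_x) ≈ -21.16°.

≈ 37.6°N, 21.2°W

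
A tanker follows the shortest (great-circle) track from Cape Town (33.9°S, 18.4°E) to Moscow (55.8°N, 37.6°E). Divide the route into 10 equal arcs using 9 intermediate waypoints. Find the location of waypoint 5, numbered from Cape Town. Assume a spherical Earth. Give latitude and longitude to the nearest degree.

≈ 11°N, 26°E

Write both endpoints as unit vectors p₁, p₂ with components (cos φ cos λ, cos φ sin λ, sin φ).
The central angle between the endpoints is δ = arccos(p₁·p₂) ≈ 1.592 rad (91.2°).
Interpolate at f = 5/10 with slerp weights a = sin((1−f)δ)/sin δ ≈ 0.715, b = sin(fδ)/sin δ ≈ 0.715.
p = a·p₁ + b·p₂ ≈ (0.881, 0.432, 0.192); φ = arcsin(p_z) ≈ 11.10°, λ = atan2(p_y, p_x) ≈ 26.14°.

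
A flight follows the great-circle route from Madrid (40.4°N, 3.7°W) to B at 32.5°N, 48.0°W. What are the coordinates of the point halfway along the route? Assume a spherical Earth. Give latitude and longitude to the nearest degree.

≈ 39°N, 27°W

Convert each endpoint to a unit vector on the sphere (x = cos φ cos λ, y = cos φ sin λ, z = sin φ).
The central angle between the endpoints is δ = arccos(p₁·p₂) ≈ 0.630 rad (36.1°).
Interpolate at f = 1/2 with slerp weights a = sin((1−f)δ)/sin δ ≈ 0.526, b = sin(fδ)/sin δ ≈ 0.526.
p = a·p₁ + b·p₂ ≈ (0.696, -0.355, 0.623); φ = arcsin(p_z) ≈ 38.57°, λ = atan2(p_y, p_x) ≈ -27.04°.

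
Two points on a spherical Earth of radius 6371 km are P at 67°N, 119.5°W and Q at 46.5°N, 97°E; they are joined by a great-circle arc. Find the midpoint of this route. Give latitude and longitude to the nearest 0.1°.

≈ 75.0°N, 128.8°E

Write both endpoints as unit vectors p₁, p₂ with components (cos φ cos λ, cos φ sin λ, sin φ).
The central angle between the endpoints is δ = arccos(p₁·p₂) ≈ 1.102 rad (63.2°).
Interpolate at f = 1/2 with slerp weights a = sin((1−f)δ)/sin δ ≈ 0.587, b = sin(fδ)/sin δ ≈ 0.587.
p = a·p₁ + b·p₂ ≈ (-0.162, 0.201, 0.966); φ = arcsin(p_z) ≈ 75.01°, λ = atan2(p_y, p_x) ≈ 128.84°.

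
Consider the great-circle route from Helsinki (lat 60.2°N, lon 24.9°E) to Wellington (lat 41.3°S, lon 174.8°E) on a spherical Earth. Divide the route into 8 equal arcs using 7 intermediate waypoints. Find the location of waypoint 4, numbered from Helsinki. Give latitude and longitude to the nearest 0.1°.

≈ lat 27.1°N, lon 137.0°E

Write both endpoints as unit vectors p₁, p₂ with components (cos φ cos λ, cos φ sin λ, sin φ).
The central angle between the endpoints is δ = arccos(p₁·p₂) ≈ 2.681 rad (153.6°).
Interpolate at f = 4/8 with slerp weights a = sin((1−f)δ)/sin δ ≈ 2.190, b = sin(fδ)/sin δ ≈ 2.190.
p = a·p₁ + b·p₂ ≈ (-0.651, 0.607, 0.455); φ = arcsin(p_z) ≈ 27.06°, λ = atan2(p_y, p_x) ≈ 137.00°.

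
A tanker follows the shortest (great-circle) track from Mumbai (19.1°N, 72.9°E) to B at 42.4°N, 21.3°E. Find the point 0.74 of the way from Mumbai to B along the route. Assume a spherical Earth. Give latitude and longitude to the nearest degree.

≈ 39°N, 37°E

Write both endpoints as unit vectors p₁, p₂ with components (cos φ cos λ, cos φ sin λ, sin φ).
The central angle between the endpoints is δ = arccos(p₁·p₂) ≈ 0.858 rad (49.1°).
Interpolate at f = 0.74 with slerp weights a = sin((1−f)δ)/sin δ ≈ 0.292, b = sin(fδ)/sin δ ≈ 0.784.
p = a·p₁ + b·p₂ ≈ (0.621, 0.474, 0.624); φ = arcsin(p_z) ≈ 38.63°, λ = atan2(p_y, p_x) ≈ 37.39°.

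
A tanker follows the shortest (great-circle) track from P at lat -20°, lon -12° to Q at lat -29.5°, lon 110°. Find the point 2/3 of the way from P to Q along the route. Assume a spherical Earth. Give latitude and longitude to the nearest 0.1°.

Write both endpoints as unit vectors p₁, p₂ with components (cos φ cos λ, cos φ sin λ, sin φ).
The central angle between the endpoints is δ = arccos(p₁·p₂) ≈ 1.839 rad (105.4°).
Interpolate at f = 2/3 with slerp weights a = sin((1−f)δ)/sin δ ≈ 0.597, b = sin(fδ)/sin δ ≈ 0.976.
p = a·p₁ + b·p₂ ≈ (0.258, 0.682, -0.685); φ = arcsin(p_z) ≈ -43.21°, λ = atan2(p_y, p_x) ≈ 69.28°.

≈ lat -43.2°, lon 69.3°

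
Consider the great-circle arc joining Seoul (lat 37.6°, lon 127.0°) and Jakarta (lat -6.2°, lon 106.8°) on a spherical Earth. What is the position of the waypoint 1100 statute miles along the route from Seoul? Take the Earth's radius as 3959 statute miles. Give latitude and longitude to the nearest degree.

Convert each endpoint to a unit vector on the sphere (x = cos φ cos λ, y = cos φ sin λ, z = sin φ).
The central angle between the endpoints is δ = arccos(p₁·p₂) ≈ 0.832 rad (47.7°). The total great-circle distance is δ·R ≈ 0.832 × 3959 ≈ 3294 mi, so the target fraction is f = 1100/3294 ≈ 0.334.
Interpolate at f ≈ 0.334 with slerp weights a = sin((1−f)δ)/sin δ ≈ 0.712, b = sin(fδ)/sin δ ≈ 0.371.
p = a·p₁ + b·p₂ ≈ (-0.446, 0.804, 0.394); φ = arcsin(p_z) ≈ 23.22°, λ = atan2(p_y, p_x) ≈ 119.03°.

≈ lat 23°, lon 119°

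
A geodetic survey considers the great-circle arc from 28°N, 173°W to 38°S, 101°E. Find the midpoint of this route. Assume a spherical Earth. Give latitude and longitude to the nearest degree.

From cos δ = sin φ₁ sin φ₂ + cos φ₁ cos φ₂ cos Δλ, the central angle is δ ≈ 1.814 rad (103.9°).
Interpolate at f = 1/2 with slerp weights a = sin((1−f)δ)/sin δ ≈ 0.811, b = sin(fδ)/sin δ ≈ 0.811.
p = a·p₁ + b·p₂ ≈ (-0.833, 0.540, -0.119); φ = arcsin(p_z) ≈ -6.81°, λ = atan2(p_y, p_x) ≈ 147.03°.

≈ 7°S, 147°E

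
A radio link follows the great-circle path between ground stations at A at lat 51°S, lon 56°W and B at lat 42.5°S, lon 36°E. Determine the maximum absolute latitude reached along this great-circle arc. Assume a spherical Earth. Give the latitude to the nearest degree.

≈ 57°S

The great circle lies in the plane with unit normal n̂ = (p₁ × p₂)/|p₁ × p₂|.
Here n̂_z ≈ +0.539; the vertex latitude is φ_max = arccos|n̂_z| ≈ 57.4°.
Check via Clairaut: cos φ_max = |cos φ₁| · sin C = cos(51.0°)·sin(121.1°) ≈ 0.539, again giving ≈ 57.4°.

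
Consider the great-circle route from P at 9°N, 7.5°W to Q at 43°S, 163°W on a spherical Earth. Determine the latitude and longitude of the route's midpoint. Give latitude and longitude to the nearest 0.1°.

The haversine formula gives a central angle δ ≈ 2.440 rad (139.8°) between the endpoints.
Interpolate at f = 1/2 with slerp weights a = sin((1−f)δ)/sin δ ≈ 1.456, b = sin(fδ)/sin δ ≈ 1.456.
p = a·p₁ + b·p₂ ≈ (0.407, -0.499, -0.765); φ = arcsin(p_z) ≈ -49.91°, λ = atan2(p_y, p_x) ≈ -50.77°.

≈ 49.9°S, 50.8°W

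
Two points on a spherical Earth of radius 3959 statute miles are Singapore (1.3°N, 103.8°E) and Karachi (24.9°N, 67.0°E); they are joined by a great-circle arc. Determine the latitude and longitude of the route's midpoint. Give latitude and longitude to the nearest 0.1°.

≈ 13.8°N, 86.3°E

Write both endpoints as unit vectors p₁, p₂ with components (cos φ cos λ, cos φ sin λ, sin φ).
The central angle between the endpoints is δ = arccos(p₁·p₂) ≈ 0.744 rad (42.6°).
Interpolate at f = 1/2 with slerp weights a = sin((1−f)δ)/sin δ ≈ 0.537, b = sin(fδ)/sin δ ≈ 0.537.
p = a·p₁ + b·p₂ ≈ (0.062, 0.969, 0.238); φ = arcsin(p_z) ≈ 13.78°, λ = atan2(p_y, p_x) ≈ 86.33°.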